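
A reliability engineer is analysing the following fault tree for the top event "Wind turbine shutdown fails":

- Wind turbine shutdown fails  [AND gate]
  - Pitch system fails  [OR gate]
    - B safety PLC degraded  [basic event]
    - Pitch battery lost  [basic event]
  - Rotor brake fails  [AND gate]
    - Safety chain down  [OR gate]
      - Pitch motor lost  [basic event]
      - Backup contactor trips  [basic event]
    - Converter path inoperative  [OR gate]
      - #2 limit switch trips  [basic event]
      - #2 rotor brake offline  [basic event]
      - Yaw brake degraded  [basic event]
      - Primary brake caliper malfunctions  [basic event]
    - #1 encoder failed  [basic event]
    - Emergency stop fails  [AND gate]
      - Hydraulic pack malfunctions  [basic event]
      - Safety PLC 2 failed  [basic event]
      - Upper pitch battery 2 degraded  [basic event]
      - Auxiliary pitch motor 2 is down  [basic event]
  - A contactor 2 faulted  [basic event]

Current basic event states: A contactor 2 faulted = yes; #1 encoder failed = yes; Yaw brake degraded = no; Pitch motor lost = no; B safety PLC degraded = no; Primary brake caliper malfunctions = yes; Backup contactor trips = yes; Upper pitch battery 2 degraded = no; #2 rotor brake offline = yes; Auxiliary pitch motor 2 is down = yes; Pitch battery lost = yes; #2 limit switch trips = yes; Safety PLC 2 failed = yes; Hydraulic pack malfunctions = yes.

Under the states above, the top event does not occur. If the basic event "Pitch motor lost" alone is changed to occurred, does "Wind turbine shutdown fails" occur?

Counterfactual: set "Pitch motor lost" to occurred.
Pitch system fails [OR]: B safety PLC degraded=not, Pitch battery lost=occurs → at least one input occurs → occurs.
Safety chain down [OR]: Pitch motor lost=occurs, Backup contactor trips=occurs → at least one input occurs → occurs.
Converter path inoperative [OR]: #2 limit switch trips=occurs, #2 rotor brake offline=occurs, Yaw brake degraded=not, Primary brake caliper malfunctions=occurs → at least one input occurs → occurs.
Emergency stop fails [AND]: Hydraulic pack malfunctions=occurs, Safety PLC 2 failed=occurs, Upper pitch battery 2 degraded=not, Auxiliary pitch motor 2 is down=occurs → not all inputs occur → does not occur.
Rotor brake fails [AND]: Safety chain down=occurs, Converter path inoperative=occurs, #1 encoder failed=occurs, Emergency stop fails=not → not all inputs occur → does not occur.
Wind turbine shutdown fails [AND]: Pitch system fails=occurs, Rotor brake fails=not, A contactor 2 faulted=occurs → not all inputs occur → does not occur.

No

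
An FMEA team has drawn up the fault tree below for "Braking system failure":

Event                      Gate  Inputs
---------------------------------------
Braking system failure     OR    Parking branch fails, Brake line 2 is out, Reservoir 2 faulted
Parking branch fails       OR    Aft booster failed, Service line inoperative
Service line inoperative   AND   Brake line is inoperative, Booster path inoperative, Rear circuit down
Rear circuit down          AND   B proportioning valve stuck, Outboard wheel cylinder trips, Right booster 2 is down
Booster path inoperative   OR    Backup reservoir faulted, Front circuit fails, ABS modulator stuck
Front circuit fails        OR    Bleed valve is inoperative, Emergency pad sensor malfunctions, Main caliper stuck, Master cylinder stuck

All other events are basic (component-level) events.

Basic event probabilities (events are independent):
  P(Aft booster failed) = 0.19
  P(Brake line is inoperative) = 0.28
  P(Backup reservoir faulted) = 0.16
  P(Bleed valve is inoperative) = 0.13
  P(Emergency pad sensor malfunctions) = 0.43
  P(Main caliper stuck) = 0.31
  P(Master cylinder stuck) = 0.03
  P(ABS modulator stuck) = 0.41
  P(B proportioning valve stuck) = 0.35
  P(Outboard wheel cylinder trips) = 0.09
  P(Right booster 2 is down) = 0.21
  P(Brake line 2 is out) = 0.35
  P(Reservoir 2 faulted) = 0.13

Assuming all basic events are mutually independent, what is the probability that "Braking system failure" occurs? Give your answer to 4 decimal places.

0.5427

P(Front circuit fails) [OR] = 1 − (1−0.13) × (1−0.43) × (1−0.31) × (1−0.03) = 0.668094
P(Booster path inoperative) [OR] = 1 − (1−0.16) × (1−0.668094) × (1−0.41) = 0.835507
P(Rear circuit down) [AND] = 0.35 × 0.09 × 0.21 = 0.006615
P(Service line inoperative) [AND] = 0.28 × 0.835507 × 0.006615 = 0.001548
P(Parking branch fails) [OR] = 1 − (1−0.19) × (1−0.001548) = 0.191254
P(Braking system failure) [OR] = 1 − (1−0.191254) × (1−0.35) × (1−0.13) = 0.542654
Rounded to 4 decimal places: P(Braking system failure) ≈ 0.5427.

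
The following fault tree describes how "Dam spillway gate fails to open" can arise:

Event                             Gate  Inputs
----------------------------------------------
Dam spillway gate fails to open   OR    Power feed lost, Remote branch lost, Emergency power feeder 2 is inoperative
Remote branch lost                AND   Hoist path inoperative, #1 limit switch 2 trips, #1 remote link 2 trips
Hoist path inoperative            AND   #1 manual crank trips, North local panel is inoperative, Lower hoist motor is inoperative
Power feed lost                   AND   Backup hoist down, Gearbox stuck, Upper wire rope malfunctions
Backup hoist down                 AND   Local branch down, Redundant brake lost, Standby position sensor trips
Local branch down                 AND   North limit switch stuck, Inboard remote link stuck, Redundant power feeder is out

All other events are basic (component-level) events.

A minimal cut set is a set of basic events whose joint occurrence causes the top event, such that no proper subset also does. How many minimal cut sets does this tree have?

Local branch down [AND]: one cut set from each child combined → 1 × 1 × 1 = 1 cut set(s).
Backup hoist down [AND]: one cut set from each child combined → 1 × 1 × 1 = 1 cut set(s).
Power feed lost [AND]: one cut set from each child combined → 1 × 1 × 1 = 1 cut set(s).
Hoist path inoperative [AND]: one cut set from each child combined → 1 × 1 × 1 = 1 cut set(s).
Remote branch lost [AND]: one cut set from each child combined → 1 × 1 × 1 = 1 cut set(s).
Dam spillway gate fails to open [OR]: union of children's cut sets → 3 cut set(s).
Minimal cut sets: {Gearbox stuck, Inboard remote link stuck, North limit switch stuck, Redundant brake lost, Redundant power feeder is out, Standby position sensor trips, Upper wire rope malfunctions}; {#1 limit switch 2 trips, #1 manual crank trips, #1 remote link 2 trips, Lower hoist motor is inoperative, North local panel is inoperative}; {Emergency power feeder 2 is inoperative}.

3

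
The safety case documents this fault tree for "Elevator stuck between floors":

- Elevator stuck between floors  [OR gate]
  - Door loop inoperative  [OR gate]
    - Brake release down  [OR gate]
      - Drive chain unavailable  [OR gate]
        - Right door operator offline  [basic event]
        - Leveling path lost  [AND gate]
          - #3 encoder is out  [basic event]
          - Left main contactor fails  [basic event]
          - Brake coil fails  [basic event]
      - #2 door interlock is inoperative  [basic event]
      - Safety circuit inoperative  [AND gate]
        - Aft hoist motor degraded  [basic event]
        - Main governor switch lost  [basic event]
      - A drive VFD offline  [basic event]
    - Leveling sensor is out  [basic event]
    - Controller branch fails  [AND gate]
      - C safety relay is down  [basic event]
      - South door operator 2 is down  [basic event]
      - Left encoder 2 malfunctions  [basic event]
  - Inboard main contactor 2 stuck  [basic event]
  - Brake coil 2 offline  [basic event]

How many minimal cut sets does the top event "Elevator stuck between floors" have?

9

Leveling path lost [AND]: one cut set from each child combined → 1 × 1 × 1 = 1 cut set(s).
Drive chain unavailable [OR]: union of children's cut sets → 2 cut set(s).
Safety circuit inoperative [AND]: one cut set from each child combined → 1 × 1 = 1 cut set(s).
Brake release down [OR]: union of children's cut sets → 5 cut set(s).
Controller branch fails [AND]: one cut set from each child combined → 1 × 1 × 1 = 1 cut set(s).
Door loop inoperative [OR]: union of children's cut sets → 7 cut set(s).
Elevator stuck between floors [OR]: union of children's cut sets → 9 cut set(s).
Minimal cut sets: {Right door operator offline}; {#3 encoder is out, Brake coil fails, Left main contactor fails}; {#2 door interlock is inoperative}; {Aft hoist motor degraded, Main governor switch lost}; {A drive VFD offline}; {Leveling sensor is out}; {C safety relay is down, Left encoder 2 malfunctions, South door operator 2 is down}; {Inboard main contactor 2 stuck}; {Brake coil 2 offline}.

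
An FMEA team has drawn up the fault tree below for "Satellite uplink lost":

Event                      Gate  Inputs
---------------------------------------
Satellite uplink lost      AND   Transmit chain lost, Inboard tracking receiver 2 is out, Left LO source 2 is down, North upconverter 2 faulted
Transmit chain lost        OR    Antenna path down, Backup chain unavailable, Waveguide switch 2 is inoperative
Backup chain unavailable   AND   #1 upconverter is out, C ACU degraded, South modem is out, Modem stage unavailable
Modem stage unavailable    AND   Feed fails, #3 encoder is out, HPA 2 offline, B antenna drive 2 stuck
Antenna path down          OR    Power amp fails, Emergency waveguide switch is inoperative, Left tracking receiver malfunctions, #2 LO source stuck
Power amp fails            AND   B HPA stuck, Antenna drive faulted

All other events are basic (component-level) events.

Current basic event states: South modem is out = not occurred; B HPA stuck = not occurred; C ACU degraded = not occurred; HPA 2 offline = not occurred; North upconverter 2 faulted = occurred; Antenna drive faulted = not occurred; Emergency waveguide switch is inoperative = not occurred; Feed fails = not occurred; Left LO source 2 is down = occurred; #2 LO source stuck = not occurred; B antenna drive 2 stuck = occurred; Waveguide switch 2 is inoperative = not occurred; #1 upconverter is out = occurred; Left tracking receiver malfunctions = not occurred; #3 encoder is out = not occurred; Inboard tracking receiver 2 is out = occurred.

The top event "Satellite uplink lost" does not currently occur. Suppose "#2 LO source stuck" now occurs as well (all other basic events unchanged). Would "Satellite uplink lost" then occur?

Yes

Counterfactual: set "#2 LO source stuck" to occurred.
Power amp fails [AND]: B HPA stuck=not, Antenna drive faulted=not → not all inputs occur → does not occur.
Antenna path down [OR]: Power amp fails=not, Emergency waveguide switch is inoperative=not, Left tracking receiver malfunctions=not, #2 LO source stuck=occurs → at least one input occurs → occurs.
Modem stage unavailable [AND]: Feed fails=not, #3 encoder is out=not, HPA 2 offline=not, B antenna drive 2 stuck=occurs → not all inputs occur → does not occur.
Backup chain unavailable [AND]: #1 upconverter is out=occurs, C ACU degraded=not, South modem is out=not, Modem stage unavailable=not → not all inputs occur → does not occur.
Transmit chain lost [OR]: Antenna path down=occurs, Backup chain unavailable=not, Waveguide switch 2 is inoperative=not → at least one input occurs → occurs.
Satellite uplink lost [AND]: Transmit chain lost=occurs, Inboard tracking receiver 2 is out=occurs, Left LO source 2 is down=occurs, North upconverter 2 faulted=occurs → all inputs occur → occurs.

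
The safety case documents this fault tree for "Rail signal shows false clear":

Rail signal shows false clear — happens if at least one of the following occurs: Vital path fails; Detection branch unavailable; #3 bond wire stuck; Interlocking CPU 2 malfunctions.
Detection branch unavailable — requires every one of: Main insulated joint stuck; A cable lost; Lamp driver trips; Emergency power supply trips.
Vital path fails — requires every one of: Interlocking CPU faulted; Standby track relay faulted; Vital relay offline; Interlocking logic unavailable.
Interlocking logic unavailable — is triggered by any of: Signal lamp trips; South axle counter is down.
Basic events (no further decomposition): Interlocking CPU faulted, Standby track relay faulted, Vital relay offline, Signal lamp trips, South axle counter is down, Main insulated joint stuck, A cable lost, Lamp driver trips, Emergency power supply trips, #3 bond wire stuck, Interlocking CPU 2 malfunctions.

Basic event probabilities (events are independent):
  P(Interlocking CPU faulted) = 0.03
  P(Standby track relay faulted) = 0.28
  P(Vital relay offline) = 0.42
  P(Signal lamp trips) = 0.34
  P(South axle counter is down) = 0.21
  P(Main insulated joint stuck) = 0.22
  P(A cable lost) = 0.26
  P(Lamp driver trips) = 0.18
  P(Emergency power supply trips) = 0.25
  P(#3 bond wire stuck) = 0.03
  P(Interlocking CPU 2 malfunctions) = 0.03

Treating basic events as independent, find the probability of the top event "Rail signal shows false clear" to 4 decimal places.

P(Interlocking logic unavailable) [OR] = 1 − (1−0.34) × (1−0.21) = 0.478600
P(Vital path fails) [AND] = 0.03 × 0.28 × 0.42 × 0.478600 = 0.001689
P(Detection branch unavailable) [AND] = 0.22 × 0.26 × 0.18 × 0.25 = 0.002574
P(Rail signal shows false clear) [OR] = 1 − (1−0.001689) × (1−0.002574) × (1−0.03) × (1−0.03) = 0.063107
Rounded to 4 decimal places: P(Rail signal shows false clear) ≈ 0.0631.

0.0631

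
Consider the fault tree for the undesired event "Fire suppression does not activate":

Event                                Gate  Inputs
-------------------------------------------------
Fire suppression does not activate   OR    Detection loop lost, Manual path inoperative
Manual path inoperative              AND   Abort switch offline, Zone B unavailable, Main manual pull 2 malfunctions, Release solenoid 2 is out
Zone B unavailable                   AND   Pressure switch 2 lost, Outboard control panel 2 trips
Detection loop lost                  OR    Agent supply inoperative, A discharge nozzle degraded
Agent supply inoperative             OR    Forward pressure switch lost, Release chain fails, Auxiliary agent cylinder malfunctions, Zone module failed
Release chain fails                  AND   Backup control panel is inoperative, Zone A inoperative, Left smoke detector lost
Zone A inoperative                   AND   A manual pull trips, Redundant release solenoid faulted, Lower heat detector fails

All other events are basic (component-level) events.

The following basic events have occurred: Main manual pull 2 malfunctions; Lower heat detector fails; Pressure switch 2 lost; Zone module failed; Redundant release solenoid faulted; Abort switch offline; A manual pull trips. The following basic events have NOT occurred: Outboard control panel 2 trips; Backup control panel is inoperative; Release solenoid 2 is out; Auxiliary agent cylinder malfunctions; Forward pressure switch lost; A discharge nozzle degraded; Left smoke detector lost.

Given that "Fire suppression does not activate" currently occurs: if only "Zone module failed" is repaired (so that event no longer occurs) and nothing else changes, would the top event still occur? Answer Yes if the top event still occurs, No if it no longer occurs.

No

Counterfactual: set "Zone module failed" to not occurred.
Zone A inoperative [AND]: A manual pull trips=occurs, Redundant release solenoid faulted=occurs, Lower heat detector fails=occurs → all inputs occur → occurs.
Release chain fails [AND]: Backup control panel is inoperative=not, Zone A inoperative=occurs, Left smoke detector lost=not → not all inputs occur → does not occur.
Agent supply inoperative [OR]: Forward pressure switch lost=not, Release chain fails=not, Auxiliary agent cylinder malfunctions=not, Zone module failed=not → no input occurs → does not occur.
Detection loop lost [OR]: Agent supply inoperative=not, A discharge nozzle degraded=not → no input occurs → does not occur.
Zone B unavailable [AND]: Pressure switch 2 lost=occurs, Outboard control panel 2 trips=not → not all inputs occur → does not occur.
Manual path inoperative [AND]: Abort switch offline=occurs, Zone B unavailable=not, Main manual pull 2 malfunctions=occurs, Release solenoid 2 is out=not → not all inputs occur → does not occur.
Fire suppression does not activate [OR]: Detection loop lost=not, Manual path inoperative=not → no input occurs → does not occur.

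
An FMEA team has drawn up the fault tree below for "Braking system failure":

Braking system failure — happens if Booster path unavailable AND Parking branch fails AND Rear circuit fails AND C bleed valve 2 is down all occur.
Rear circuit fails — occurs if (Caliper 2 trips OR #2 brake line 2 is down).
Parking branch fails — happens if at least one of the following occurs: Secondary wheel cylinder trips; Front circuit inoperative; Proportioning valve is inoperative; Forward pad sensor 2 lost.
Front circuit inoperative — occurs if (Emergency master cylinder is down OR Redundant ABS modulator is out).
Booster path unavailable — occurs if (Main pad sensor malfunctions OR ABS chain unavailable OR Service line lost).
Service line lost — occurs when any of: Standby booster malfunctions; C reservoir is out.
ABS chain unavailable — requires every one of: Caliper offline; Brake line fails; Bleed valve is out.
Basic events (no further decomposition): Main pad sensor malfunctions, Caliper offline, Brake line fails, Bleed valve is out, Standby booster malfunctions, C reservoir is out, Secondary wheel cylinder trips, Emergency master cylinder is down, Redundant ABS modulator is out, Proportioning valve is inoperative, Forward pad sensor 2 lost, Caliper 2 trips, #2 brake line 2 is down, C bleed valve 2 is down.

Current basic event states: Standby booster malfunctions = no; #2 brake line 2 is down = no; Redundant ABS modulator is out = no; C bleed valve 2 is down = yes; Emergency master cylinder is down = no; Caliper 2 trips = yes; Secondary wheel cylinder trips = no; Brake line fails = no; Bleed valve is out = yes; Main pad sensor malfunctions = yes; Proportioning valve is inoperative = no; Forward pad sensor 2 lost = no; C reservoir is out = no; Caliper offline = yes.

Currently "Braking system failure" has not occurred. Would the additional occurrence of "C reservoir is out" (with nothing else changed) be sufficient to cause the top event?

Counterfactual: set "C reservoir is out" to occurred.
ABS chain unavailable [AND]: Caliper offline=occurs, Brake line fails=not, Bleed valve is out=occurs → not all inputs occur → does not occur.
Service line lost [OR]: Standby booster malfunctions=not, C reservoir is out=occurs → at least one input occurs → occurs.
Booster path unavailable [OR]: Main pad sensor malfunctions=occurs, ABS chain unavailable=not, Service line lost=occurs → at least one input occurs → occurs.
Front circuit inoperative [OR]: Emergency master cylinder is down=not, Redundant ABS modulator is out=not → no input occurs → does not occur.
Parking branch fails [OR]: Secondary wheel cylinder trips=not, Front circuit inoperative=not, Proportioning valve is inoperative=not, Forward pad sensor 2 lost=not → no input occurs → does not occur.
Rear circuit fails [OR]: Caliper 2 trips=occurs, #2 brake line 2 is down=not → at least one input occurs → occurs.
Braking system failure [AND]: Booster path unavailable=occurs, Parking branch fails=not, Rear circuit fails=occurs, C bleed valve 2 is down=occurs → not all inputs occur → does not occur.

No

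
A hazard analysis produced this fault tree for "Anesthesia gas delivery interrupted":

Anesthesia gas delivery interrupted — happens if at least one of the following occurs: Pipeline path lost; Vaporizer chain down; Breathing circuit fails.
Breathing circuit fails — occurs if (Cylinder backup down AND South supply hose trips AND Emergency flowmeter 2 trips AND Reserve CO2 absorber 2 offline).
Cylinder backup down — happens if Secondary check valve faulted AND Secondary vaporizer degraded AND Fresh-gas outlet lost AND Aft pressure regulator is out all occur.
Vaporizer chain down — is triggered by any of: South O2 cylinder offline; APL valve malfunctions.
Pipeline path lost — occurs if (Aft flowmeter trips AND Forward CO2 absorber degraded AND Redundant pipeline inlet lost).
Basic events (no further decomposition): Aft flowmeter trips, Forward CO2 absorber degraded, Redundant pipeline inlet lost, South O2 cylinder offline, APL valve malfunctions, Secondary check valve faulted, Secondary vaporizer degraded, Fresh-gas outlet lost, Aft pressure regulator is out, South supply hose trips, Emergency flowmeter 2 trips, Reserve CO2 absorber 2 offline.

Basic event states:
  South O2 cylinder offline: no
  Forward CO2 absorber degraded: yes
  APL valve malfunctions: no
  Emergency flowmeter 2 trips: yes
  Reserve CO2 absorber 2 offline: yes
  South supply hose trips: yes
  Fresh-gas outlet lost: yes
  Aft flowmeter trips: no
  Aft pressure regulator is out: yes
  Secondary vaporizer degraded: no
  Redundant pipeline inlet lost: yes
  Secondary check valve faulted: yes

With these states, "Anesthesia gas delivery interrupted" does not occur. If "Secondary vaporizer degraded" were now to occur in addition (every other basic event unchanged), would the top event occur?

Yes

Counterfactual: set "Secondary vaporizer degraded" to occurred.
Pipeline path lost [AND]: Aft flowmeter trips=not, Forward CO2 absorber degraded=occurs, Redundant pipeline inlet lost=occurs → not all inputs occur → does not occur.
Vaporizer chain down [OR]: South O2 cylinder offline=not, APL valve malfunctions=not → no input occurs → does not occur.
Cylinder backup down [AND]: Secondary check valve faulted=occurs, Secondary vaporizer degraded=occurs, Fresh-gas outlet lost=occurs, Aft pressure regulator is out=occurs → all inputs occur → occurs.
Breathing circuit fails [AND]: Cylinder backup down=occurs, South supply hose trips=occurs, Emergency flowmeter 2 trips=occurs, Reserve CO2 absorber 2 offline=occurs → all inputs occur → occurs.
Anesthesia gas delivery interrupted [OR]: Pipeline path lost=not, Vaporizer chain down=not, Breathing circuit fails=occurs → at least one input occurs → occurs.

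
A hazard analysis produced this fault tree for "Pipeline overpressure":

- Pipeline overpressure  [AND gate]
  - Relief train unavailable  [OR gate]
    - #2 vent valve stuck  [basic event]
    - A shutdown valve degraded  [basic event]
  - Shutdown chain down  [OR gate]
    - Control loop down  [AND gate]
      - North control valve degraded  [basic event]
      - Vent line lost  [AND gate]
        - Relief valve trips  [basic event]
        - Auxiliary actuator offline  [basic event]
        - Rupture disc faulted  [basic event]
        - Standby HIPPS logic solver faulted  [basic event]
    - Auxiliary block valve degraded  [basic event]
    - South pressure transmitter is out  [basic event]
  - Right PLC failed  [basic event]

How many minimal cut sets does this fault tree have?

Relief train unavailable [OR]: union of children's cut sets → 2 cut set(s).
Vent line lost [AND]: one cut set from each child combined → 1 × 1 × 1 × 1 = 1 cut set(s).
Control loop down [AND]: one cut set from each child combined → 1 × 1 = 1 cut set(s).
Shutdown chain down [OR]: union of children's cut sets → 3 cut set(s).
Pipeline overpressure [AND]: one cut set from each child combined → 2 × 3 × 1 = 6 cut set(s).
Minimal cut sets: {#2 vent valve stuck, Auxiliary actuator offline, North control valve degraded, Relief valve trips, Right PLC failed, Rupture disc faulted, Standby HIPPS logic solver faulted}; {#2 vent valve stuck, Auxiliary block valve degraded, Right PLC failed}; {#2 vent valve stuck, Right PLC failed, South pressure transmitter is out}; {A shutdown valve degraded, Auxiliary actuator offline, North control valve degraded, Relief valve trips, Right PLC failed, Rupture disc faulted, Standby HIPPS logic solver faulted}; {A shutdown valve degraded, Auxiliary block valve degraded, Right PLC failed}; {A shutdown valve degraded, Right PLC failed, South pressure transmitter is out}.

6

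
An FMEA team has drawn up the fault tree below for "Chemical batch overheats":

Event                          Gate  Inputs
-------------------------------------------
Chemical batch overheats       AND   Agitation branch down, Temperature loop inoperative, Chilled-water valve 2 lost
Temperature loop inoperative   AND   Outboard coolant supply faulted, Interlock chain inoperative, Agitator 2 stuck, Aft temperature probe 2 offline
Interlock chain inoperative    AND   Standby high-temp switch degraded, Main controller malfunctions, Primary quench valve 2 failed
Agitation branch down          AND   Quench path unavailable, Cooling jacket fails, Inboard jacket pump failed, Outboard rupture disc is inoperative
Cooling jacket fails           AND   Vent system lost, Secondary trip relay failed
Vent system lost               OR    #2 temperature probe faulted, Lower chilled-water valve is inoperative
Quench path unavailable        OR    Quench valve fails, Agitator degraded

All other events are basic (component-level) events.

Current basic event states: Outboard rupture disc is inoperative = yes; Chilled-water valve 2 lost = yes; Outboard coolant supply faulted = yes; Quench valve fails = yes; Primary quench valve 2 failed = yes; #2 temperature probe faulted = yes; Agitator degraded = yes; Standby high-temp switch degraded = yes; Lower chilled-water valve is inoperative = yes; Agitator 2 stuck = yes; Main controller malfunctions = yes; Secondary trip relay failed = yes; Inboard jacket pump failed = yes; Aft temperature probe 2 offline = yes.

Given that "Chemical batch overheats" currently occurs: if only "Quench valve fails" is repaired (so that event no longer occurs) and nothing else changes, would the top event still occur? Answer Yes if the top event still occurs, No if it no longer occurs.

Counterfactual: set "Quench valve fails" to not occurred.
Quench path unavailable [OR]: Quench valve fails=not, Agitator degraded=occurs → at least one input occurs → occurs.
Vent system lost [OR]: #2 temperature probe faulted=occurs, Lower chilled-water valve is inoperative=occurs → at least one input occurs → occurs.
Cooling jacket fails [AND]: Vent system lost=occurs, Secondary trip relay failed=occurs → all inputs occur → occurs.
Agitation branch down [AND]: Quench path unavailable=occurs, Cooling jacket fails=occurs, Inboard jacket pump failed=occurs, Outboard rupture disc is inoperative=occurs → all inputs occur → occurs.
Interlock chain inoperative [AND]: Standby high-temp switch degraded=occurs, Main controller malfunctions=occurs, Primary quench valve 2 failed=occurs → all inputs occur → occurs.
Temperature loop inoperative [AND]: Outboard coolant supply faulted=occurs, Interlock chain inoperative=occurs, Agitator 2 stuck=occurs, Aft temperature probe 2 offline=occurs → all inputs occur → occurs.
Chemical batch overheats [AND]: Agitation branch down=occurs, Temperature loop inoperative=occurs, Chilled-water valve 2 lost=occurs → all inputs occur → occurs.

Yes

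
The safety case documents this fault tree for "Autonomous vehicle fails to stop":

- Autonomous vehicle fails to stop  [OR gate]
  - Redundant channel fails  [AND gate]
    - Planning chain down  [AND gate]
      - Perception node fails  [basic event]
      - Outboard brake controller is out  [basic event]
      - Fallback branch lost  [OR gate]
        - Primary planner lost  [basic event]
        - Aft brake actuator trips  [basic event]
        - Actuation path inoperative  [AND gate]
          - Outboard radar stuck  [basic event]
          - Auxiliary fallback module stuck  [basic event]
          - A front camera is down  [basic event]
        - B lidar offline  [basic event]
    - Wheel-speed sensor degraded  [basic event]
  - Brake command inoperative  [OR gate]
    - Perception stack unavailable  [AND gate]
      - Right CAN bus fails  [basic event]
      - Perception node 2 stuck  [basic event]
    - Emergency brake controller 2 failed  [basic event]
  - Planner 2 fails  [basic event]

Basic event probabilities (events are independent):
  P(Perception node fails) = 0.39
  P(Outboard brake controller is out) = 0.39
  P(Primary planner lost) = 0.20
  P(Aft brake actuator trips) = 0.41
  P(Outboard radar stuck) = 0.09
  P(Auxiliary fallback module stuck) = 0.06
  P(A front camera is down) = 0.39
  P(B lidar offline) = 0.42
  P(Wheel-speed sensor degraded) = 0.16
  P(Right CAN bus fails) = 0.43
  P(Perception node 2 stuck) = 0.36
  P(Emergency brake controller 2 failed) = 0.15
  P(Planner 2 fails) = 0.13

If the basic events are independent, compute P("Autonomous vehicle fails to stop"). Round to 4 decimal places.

0.3860

P(Actuation path inoperative) [AND] = 0.09 × 0.06 × 0.39 = 0.002106
P(Fallback branch lost) [OR] = 1 − (1−0.20) × (1−0.41) × (1−0.002106) × (1−0.42) = 0.726817
P(Planning chain down) [AND] = 0.39 × 0.39 × 0.726817 = 0.110549
P(Redundant channel fails) [AND] = 0.110549 × 0.16 = 0.017688
P(Perception stack unavailable) [AND] = 0.43 × 0.36 = 0.154800
P(Brake command inoperative) [OR] = 1 − (1−0.154800) × (1−0.15) = 0.281580
P(Autonomous vehicle fails to stop) [OR] = 1 − (1−0.017688) × (1−0.281580) × (1−0.13) = 0.386030
Rounded to 4 decimal places: P(Autonomous vehicle fails to stop) ≈ 0.3860.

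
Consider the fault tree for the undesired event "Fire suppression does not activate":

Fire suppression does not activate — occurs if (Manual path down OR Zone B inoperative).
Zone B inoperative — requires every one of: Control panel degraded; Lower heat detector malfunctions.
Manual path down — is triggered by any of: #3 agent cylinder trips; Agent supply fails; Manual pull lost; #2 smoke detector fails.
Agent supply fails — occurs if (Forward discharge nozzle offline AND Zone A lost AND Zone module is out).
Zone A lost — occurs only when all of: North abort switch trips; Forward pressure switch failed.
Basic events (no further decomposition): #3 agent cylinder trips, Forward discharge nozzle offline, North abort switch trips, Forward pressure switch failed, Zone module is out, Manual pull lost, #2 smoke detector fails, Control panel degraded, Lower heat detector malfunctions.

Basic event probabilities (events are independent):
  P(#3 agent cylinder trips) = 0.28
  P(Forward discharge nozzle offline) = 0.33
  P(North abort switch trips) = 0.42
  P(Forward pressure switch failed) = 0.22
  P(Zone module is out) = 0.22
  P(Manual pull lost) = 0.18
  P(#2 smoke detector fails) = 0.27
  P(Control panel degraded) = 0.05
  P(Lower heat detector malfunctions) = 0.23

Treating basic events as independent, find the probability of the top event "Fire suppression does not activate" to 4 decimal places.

0.5768

P(Zone A lost) [AND] = 0.42 × 0.22 = 0.092400
P(Agent supply fails) [AND] = 0.33 × 0.092400 × 0.22 = 0.006708
P(Manual path down) [OR] = 1 − (1−0.28) × (1−0.006708) × (1−0.18) × (1−0.27) = 0.571899
P(Zone B inoperative) [AND] = 0.05 × 0.23 = 0.011500
P(Fire suppression does not activate) [OR] = 1 − (1−0.571899) × (1−0.011500) = 0.576822
Rounded to 4 decimal places: P(Fire suppression does not activate) ≈ 0.5768.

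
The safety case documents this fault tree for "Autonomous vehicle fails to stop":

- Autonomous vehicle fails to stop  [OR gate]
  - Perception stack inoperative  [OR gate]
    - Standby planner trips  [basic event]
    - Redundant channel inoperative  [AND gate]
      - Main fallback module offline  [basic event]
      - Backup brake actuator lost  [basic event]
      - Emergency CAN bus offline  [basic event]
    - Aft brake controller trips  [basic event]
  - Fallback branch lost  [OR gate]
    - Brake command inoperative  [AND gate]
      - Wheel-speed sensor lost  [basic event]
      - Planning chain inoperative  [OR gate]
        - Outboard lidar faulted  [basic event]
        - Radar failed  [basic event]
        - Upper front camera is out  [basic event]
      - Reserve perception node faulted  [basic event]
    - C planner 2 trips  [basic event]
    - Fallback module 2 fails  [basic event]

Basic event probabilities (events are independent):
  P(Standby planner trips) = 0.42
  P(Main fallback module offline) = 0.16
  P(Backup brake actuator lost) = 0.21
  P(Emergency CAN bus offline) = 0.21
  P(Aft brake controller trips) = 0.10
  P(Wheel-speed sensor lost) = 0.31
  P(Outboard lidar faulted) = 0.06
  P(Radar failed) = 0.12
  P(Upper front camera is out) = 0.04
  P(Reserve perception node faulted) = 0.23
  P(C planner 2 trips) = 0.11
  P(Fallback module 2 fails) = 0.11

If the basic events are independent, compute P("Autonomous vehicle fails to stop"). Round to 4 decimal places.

P(Redundant channel inoperative) [AND] = 0.16 × 0.21 × 0.21 = 0.007056
P(Perception stack inoperative) [OR] = 1 − (1−0.42) × (1−0.007056) × (1−0.10) = 0.481683
P(Planning chain inoperative) [OR] = 1 − (1−0.06) × (1−0.12) × (1−0.04) = 0.205888
P(Brake command inoperative) [AND] = 0.31 × 0.205888 × 0.23 = 0.014680
P(Fallback branch lost) [OR] = 1 − (1−0.014680) × (1−0.11) × (1−0.11) = 0.219528
P(Autonomous vehicle fails to stop) [OR] = 1 − (1−0.481683) × (1−0.219528) = 0.595468
Rounded to 4 decimal places: P(Autonomous vehicle fails to stop) ≈ 0.5955.

0.5955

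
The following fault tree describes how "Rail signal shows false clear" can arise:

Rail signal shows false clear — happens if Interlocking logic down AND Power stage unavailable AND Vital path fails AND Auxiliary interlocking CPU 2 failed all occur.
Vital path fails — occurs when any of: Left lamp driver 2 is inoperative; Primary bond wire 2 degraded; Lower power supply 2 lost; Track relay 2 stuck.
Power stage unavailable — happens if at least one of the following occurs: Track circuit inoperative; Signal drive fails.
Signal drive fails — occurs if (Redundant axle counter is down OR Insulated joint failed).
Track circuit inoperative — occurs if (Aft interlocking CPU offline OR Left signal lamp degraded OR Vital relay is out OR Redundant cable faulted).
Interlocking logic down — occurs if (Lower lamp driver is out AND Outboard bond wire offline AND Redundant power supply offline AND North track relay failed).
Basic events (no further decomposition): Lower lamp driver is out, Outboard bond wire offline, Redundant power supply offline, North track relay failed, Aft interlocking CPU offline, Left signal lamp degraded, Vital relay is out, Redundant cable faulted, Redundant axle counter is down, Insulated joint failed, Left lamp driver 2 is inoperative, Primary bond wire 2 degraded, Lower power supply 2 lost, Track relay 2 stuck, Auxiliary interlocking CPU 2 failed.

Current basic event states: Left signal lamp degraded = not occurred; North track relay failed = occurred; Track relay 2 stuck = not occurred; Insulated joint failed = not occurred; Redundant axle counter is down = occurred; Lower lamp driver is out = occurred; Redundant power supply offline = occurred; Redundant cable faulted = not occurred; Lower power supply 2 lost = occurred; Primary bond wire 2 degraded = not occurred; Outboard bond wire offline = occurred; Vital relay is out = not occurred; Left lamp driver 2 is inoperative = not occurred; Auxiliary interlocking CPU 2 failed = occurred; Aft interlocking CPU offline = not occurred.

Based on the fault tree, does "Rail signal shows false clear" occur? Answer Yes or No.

Interlocking logic down [AND]: Lower lamp driver is out=occurs, Outboard bond wire offline=occurs, Redundant power supply offline=occurs, North track relay failed=occurs → all inputs occur → occurs.
Track circuit inoperative [OR]: Aft interlocking CPU offline=not, Left signal lamp degraded=not, Vital relay is out=not, Redundant cable faulted=not → no input occurs → does not occur.
Signal drive fails [OR]: Redundant axle counter is down=occurs, Insulated joint failed=not → at least one input occurs → occurs.
Power stage unavailable [OR]: Track circuit inoperative=not, Signal drive fails=occurs → at least one input occurs → occurs.
Vital path fails [OR]: Left lamp driver 2 is inoperative=not, Primary bond wire 2 degraded=not, Lower power supply 2 lost=occurs, Track relay 2 stuck=not → at least one input occurs → occurs.
Rail signal shows false clear [AND]: Interlocking logic down=occurs, Power stage unavailable=occurs, Vital path fails=occurs, Auxiliary interlocking CPU 2 failed=occurs → all inputs occur → occurs.

Yes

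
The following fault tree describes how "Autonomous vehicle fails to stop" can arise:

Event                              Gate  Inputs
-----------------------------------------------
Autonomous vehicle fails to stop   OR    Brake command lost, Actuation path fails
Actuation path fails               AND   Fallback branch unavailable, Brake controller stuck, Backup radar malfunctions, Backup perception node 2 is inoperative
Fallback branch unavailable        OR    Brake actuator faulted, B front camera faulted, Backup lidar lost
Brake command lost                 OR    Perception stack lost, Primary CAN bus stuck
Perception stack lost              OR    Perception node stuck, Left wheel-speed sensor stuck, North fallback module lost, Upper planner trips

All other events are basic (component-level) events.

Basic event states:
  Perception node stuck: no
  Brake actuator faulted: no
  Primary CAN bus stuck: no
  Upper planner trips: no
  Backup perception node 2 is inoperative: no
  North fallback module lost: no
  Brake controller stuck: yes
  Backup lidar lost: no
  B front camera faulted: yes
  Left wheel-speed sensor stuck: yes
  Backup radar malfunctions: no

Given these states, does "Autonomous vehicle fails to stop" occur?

Perception stack lost [OR]: Perception node stuck=not, Left wheel-speed sensor stuck=occurs, North fallback module lost=not, Upper planner trips=not → at least one input occurs → occurs.
Brake command lost [OR]: Perception stack lost=occurs, Primary CAN bus stuck=not → at least one input occurs → occurs.
Fallback branch unavailable [OR]: Brake actuator faulted=not, B front camera faulted=occurs, Backup lidar lost=not → at least one input occurs → occurs.
Actuation path fails [AND]: Fallback branch unavailable=occurs, Brake controller stuck=occurs, Backup radar malfunctions=not, Backup perception node 2 is inoperative=not → not all inputs occur → does not occur.
Autonomous vehicle fails to stop [OR]: Brake command lost=occurs, Actuation path fails=not → at least one input occurs → occurs.

Yes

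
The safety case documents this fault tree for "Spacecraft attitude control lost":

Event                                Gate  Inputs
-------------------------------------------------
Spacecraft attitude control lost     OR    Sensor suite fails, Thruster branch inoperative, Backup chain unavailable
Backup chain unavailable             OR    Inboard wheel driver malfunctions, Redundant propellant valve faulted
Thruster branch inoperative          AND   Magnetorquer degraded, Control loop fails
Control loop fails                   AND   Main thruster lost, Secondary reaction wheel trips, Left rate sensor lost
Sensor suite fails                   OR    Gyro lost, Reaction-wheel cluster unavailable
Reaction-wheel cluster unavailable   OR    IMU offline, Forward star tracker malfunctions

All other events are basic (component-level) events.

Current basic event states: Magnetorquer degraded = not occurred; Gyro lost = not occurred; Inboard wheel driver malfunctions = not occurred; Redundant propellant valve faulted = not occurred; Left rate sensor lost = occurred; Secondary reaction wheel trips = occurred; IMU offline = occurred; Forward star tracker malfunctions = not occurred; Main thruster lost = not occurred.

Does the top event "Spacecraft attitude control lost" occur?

Reaction-wheel cluster unavailable [OR]: IMU offline=occurs, Forward star tracker malfunctions=not → at least one input occurs → occurs.
Sensor suite fails [OR]: Gyro lost=not, Reaction-wheel cluster unavailable=occurs → at least one input occurs → occurs.
Control loop fails [AND]: Main thruster lost=not, Secondary reaction wheel trips=occurs, Left rate sensor lost=occurs → not all inputs occur → does not occur.
Thruster branch inoperative [AND]: Magnetorquer degraded=not, Control loop fails=not → not all inputs occur → does not occur.
Backup chain unavailable [OR]: Inboard wheel driver malfunctions=not, Redundant propellant valve faulted=not → no input occurs → does not occur.
Spacecraft attitude control lost [OR]: Sensor suite fails=occurs, Thruster branch inoperative=not, Backup chain unavailable=not → at least one input occurs → occurs.

Yes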